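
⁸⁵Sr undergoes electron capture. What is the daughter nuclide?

Electron capture: mass number changes by +0, atomic number by -1.
A: 85 = 85; Z: 38 − 1 = 37.
Z = 37 is rubidium, so the daughter is ⁸⁵Rb.

Rb-85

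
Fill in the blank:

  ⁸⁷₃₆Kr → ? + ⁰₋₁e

Rb-87

Conserve mass number: 87 = A + 0, so A = 87.
Conserve atomic number: 36 = Z − 1, so Z = 37.
Z = 37 is rubidium, so the species is ⁸⁷₃₇Rb.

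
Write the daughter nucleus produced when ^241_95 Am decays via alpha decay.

Alpha decay: mass number changes by -4, atomic number by -2.
A: 241 − 4 = 237; Z: 95 − 2 = 93.
Z = 93 is neptunium, so the daughter is ^237_93 Np.

Np-237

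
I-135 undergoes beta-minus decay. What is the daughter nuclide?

Beta-minus decay: mass number changes by +0, atomic number by +1.
A: 135 = 135; Z: 53 + 1 = 54.
Z = 54 is xenon, so the daughter is Xe-135.

Xe-135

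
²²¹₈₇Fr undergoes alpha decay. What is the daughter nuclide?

At-217

Alpha decay: mass number changes by -4, atomic number by -2.
A: 221 − 4 = 217; Z: 87 − 2 = 85.
Z = 85 is astatine, so the daughter is ²¹⁷₈₅At.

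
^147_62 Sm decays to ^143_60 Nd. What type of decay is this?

alpha decay

ΔA = 143 − 147 = -4; ΔZ = 60 − 62 = -2.
A drops by 4 and Z drops by 2 — the signature of alpha emission.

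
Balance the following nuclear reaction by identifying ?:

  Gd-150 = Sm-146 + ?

alpha particle

Conserve mass number: 150 = 146 + A, so A = 4.
Conserve atomic number: 64 = 62 + Z, so Z = 2.
A = 4 and Z = 2 is He-4 — an alpha particle.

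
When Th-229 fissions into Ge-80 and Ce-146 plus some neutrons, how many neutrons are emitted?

Conserve mass number: 229 = 80 + 146 + k, so k = 229 − 226 = 3.
Check atomic number: 90 = 32 + 58 + 0 = 90. ✓

3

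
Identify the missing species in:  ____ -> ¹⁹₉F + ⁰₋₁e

Conserve mass number: A = 19 + 0, so A = 19.
Conserve atomic number: Z = 9 − 1, so Z = 8.
Z = 8 is oxygen, so the species is ¹⁹₈O.

O-19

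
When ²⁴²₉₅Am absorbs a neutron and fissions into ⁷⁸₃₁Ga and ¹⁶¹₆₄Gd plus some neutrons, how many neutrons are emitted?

Conserve mass number: 243 = 78 + 161 + k, so k = 243 − 239 = 4.
Check atomic number: 95 = 31 + 64 + 0 = 95. ✓

4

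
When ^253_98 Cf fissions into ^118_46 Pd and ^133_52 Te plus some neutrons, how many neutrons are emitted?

2

Conserve mass number: 253 = 118 + 133 + k, so k = 253 − 251 = 2.
Check atomic number: 98 = 46 + 52 + 0 = 98. ✓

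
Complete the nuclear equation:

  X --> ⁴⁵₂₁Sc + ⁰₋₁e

Ca-45

Conserve mass number: A = 45 + 0, so A = 45.
Conserve atomic number: Z = 21 − 1, so Z = 20.
Z = 20 is calcium, so the species is ⁴⁵₂₀Ca.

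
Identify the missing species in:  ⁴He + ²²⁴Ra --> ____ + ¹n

Th-227

Conserve mass number: 4 + 224 = A + 1, so A = 227.
Conserve atomic number: 2 + 88 = Z + 0, so Z = 90.
Z = 90 is thorium, so the species is ²²⁷Th.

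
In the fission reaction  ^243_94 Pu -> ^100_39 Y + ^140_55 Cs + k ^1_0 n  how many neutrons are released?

Conserve mass number: 243 = 100 + 140 + k, so k = 243 − 240 = 3.
Check atomic number: 94 = 39 + 55 + 0 = 94. ✓

3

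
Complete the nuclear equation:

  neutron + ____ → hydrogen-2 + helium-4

Conserve mass number: 1 + A = 2 + 4, so A = 5.
Conserve atomic number: 0 + Z = 1 + 2, so Z = 3.
Z = 3 is lithium, so the species is lithium-5.

Li-5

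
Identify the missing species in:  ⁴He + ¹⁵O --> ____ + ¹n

Ne-18

Conserve mass number: 4 + 15 = A + 1, so A = 18.
Conserve atomic number: 2 + 8 = Z + 0, so Z = 10.
Z = 10 is neon, so the species is ¹⁸Ne.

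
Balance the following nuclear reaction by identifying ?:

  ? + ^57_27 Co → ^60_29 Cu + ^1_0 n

Conserve mass number: A + 57 = 60 + 1, so A = 4.
Conserve atomic number: Z + 27 = 29 + 0, so Z = 2.
A = 4 and Z = 2 is ^4_2 He — an alpha particle.

alpha particle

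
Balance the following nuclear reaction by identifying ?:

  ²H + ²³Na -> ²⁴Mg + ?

neutron

Conserve mass number: 2 + 23 = 24 + A, so A = 1.
Conserve atomic number: 1 + 11 = 12 + Z, so Z = 0.
A = 1 and Z = 0 is ¹n — a neutron.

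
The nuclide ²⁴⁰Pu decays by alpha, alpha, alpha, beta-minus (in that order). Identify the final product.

Start: (A, Z) = (240, 94).
After α: (236, 92).
After α: (232, 90).
After α: (228, 88).
After β⁻: (228, 89).
Z = 89 is actinium.

Ac-228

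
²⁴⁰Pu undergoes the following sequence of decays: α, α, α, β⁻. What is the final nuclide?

Ac-228

Start: (A, Z) = (240, 94).
After α: (236, 92).
After α: (232, 90).
After α: (228, 88).
After β⁻: (228, 89).
Z = 89 is actinium.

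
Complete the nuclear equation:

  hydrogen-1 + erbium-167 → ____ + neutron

Tm-167

Conserve mass number: 1 + 167 = A + 1, so A = 167.
Conserve atomic number: 1 + 68 = Z + 0, so Z = 69.
Z = 69 is thulium, so the species is thulium-167.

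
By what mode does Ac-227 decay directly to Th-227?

ΔA = 227 − 227 = 0; ΔZ = 90 − 89 = +1.
A is unchanged and Z rises by 1 — a neutron has become a proton (β⁻ decay).

beta-minus decay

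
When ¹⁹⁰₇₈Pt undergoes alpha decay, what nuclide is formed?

Alpha decay: mass number changes by -4, atomic number by -2.
A: 190 − 4 = 186; Z: 78 − 2 = 76.
Z = 76 is osmium, so the daughter is ¹⁸⁶₇₆Os.

Os-186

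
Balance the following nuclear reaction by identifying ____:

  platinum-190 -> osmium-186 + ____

Conserve mass number: 190 = 186 + A, so A = 4.
Conserve atomic number: 78 = 76 + Z, so Z = 2.
A = 4 and Z = 2 is helium-4 — an alpha particle.

alpha particle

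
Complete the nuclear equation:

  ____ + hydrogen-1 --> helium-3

Conserve mass number: A + 1 = 3, so A = 2.
Conserve atomic number: Z + 1 = 2, so Z = 1.
A = 2 and Z = 1 is hydrogen-2 — a deuteron.

deuteron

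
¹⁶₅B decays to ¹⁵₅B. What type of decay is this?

ΔA = 15 − 16 = -1; ΔZ = 5 − 5 = +0.
A drops by 1 with Z unchanged — a neutron was emitted.

neutron emission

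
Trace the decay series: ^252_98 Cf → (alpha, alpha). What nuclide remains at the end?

Pu-244

Start: (A, Z) = (252, 98).
After α: (248, 96).
After α: (244, 94).
Z = 94 is plutonium.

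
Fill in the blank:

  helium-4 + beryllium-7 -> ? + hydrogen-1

B-10

Conserve mass number: 4 + 7 = A + 1, so A = 10.
Conserve atomic number: 2 + 4 = Z + 1, so Z = 5.
Z = 5 is boron, so the species is boron-10.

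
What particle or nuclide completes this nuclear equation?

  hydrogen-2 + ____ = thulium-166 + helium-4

Yb-168

Conserve mass number: 2 + A = 166 + 4, so A = 168.
Conserve atomic number: 1 + Z = 69 + 2, so Z = 70.
Z = 70 is ytterbium, so the species is ytterbium-168.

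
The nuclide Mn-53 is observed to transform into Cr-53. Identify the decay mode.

ΔA = 53 − 53 = 0; ΔZ = 24 − 25 = -1.
A is unchanged and Z drops by 1 — a proton has become a neutron (β⁺ emission or electron capture).

beta-plus decay or electron capture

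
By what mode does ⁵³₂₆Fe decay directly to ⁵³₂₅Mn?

beta-plus decay or electron capture

ΔA = 53 − 53 = 0; ΔZ = 25 − 26 = -1.
A is unchanged and Z drops by 1 — a proton has become a neutron (β⁺ emission or electron capture).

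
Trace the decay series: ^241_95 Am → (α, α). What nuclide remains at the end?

Start: (A, Z) = (241, 95).
After α: (237, 93).
After α: (233, 91).
Z = 91 is protactinium.

Pa-233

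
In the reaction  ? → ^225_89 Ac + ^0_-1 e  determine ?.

Ra-225

Conserve mass number: A = 225 + 0, so A = 225.
Conserve atomic number: Z = 89 − 1, so Z = 88.
Z = 88 is radium, so the species is ^225_88 Ra.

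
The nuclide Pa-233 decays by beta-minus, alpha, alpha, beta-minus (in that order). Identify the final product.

Start: (A, Z) = (233, 91).
After β⁻: (233, 92).
After α: (229, 90).
After α: (225, 88).
After β⁻: (225, 89).
Z = 89 is actinium.

Ac-225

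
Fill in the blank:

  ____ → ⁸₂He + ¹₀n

Conserve mass number: A = 8 + 1, so A = 9.
Conserve atomic number: Z = 2 + 0, so Z = 2.
Z = 2 is helium, so the species is ⁹₂He.

He-9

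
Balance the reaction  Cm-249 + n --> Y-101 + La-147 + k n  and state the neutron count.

Conserve mass number: 250 = 101 + 147 + k, so k = 250 − 248 = 2.
Check atomic number: 96 = 39 + 57 + 0 = 96. ✓

2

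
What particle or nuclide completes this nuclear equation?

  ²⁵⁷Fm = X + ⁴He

Cf-253

Conserve mass number: 257 = A + 4, so A = 253.
Conserve atomic number: 100 = Z + 2, so Z = 98.
Z = 98 is californium, so the species is ²⁵³Cf.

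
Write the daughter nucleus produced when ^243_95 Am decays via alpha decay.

Alpha decay: mass number changes by -4, atomic number by -2.
A: 243 − 4 = 239; Z: 95 − 2 = 93.
Z = 93 is neptunium, so the daughter is ^239_93 Np.

Np-239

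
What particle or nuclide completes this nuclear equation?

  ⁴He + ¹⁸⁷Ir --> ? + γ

Au-191

Conserve mass number: 4 + 187 = A + 0, so A = 191.
Conserve atomic number: 2 + 77 = Z + 0, so Z = 79.
Z = 79 is gold, so the species is ¹⁹¹Au.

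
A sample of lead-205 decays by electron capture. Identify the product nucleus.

Tl-205

Electron capture: mass number changes by +0, atomic number by -1.
A: 205 = 205; Z: 82 − 1 = 81.
Z = 81 is thallium, so the daughter is thallium-205.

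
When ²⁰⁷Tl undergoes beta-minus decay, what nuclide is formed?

Pb-207

Beta-minus decay: mass number changes by +0, atomic number by +1.
A: 207 = 207; Z: 81 + 1 = 82.
Z = 82 is lead, so the daughter is ²⁰⁷Pb.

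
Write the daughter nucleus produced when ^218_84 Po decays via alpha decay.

Pb-214

Alpha decay: mass number changes by -4, atomic number by -2.
A: 218 − 4 = 214; Z: 84 − 2 = 82.
Z = 82 is lead, so the daughter is ^214_82 Pb.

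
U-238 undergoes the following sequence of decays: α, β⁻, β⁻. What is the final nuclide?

U-234

Start: (A, Z) = (238, 92).
After α: (234, 90).
After β⁻: (234, 91).
After β⁻: (234, 92).
Z = 92 is uranium.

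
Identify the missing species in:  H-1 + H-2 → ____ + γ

He-3

Conserve mass number: 1 + 2 = A + 0, so A = 3.
Conserve atomic number: 1 + 1 = Z + 0, so Z = 2.
Z = 2 is helium, so the species is He-3.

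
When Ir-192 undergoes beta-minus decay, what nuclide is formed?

Beta-minus decay: mass number changes by +0, atomic number by +1.
A: 192 = 192; Z: 77 + 1 = 78.
Z = 78 is platinum, so the daughter is Pt-192.

Pt-192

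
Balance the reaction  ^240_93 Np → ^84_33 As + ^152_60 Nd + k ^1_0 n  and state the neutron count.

Conserve mass number: 240 = 84 + 152 + k, so k = 240 − 236 = 4.
Check atomic number: 93 = 33 + 60 + 0 = 93. ✓

4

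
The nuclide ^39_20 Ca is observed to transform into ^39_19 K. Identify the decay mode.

ΔA = 39 − 39 = 0; ΔZ = 19 − 20 = -1.
A is unchanged and Z drops by 1 — a proton has become a neutron (β⁺ emission or electron capture).

beta-plus decay or electron capture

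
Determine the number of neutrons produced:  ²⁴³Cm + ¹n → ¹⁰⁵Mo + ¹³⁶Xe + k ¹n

3

Conserve mass number: 244 = 105 + 136 + k, so k = 244 − 241 = 3.
Check atomic number: 96 = 42 + 54 + 0 = 96. ✓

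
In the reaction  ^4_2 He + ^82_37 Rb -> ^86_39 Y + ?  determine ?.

gamma ray

Conserve mass number: 4 + 82 = 86 + A, so A = 0.
Conserve atomic number: 2 + 37 = 39 + Z, so Z = 0.
A = 0 and Z = 0 is ^0_0 γ — a gamma ray.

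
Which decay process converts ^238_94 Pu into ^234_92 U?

ΔA = 234 − 238 = -4; ΔZ = 92 − 94 = -2.
A drops by 4 and Z drops by 2 — the signature of alpha emission.

alpha decay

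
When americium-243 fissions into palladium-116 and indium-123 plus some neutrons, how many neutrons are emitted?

Conserve mass number: 243 = 116 + 123 + k, so k = 243 − 239 = 4.
Check atomic number: 95 = 46 + 49 + 0 = 95. ✓

4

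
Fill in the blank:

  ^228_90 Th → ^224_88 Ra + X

Conserve mass number: 228 = 224 + A, so A = 4.
Conserve atomic number: 90 = 88 + Z, so Z = 2.
A = 4 and Z = 2 is ^4_2 He — an alpha particle.

alpha particle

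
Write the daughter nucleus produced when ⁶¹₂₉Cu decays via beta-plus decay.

Ni-61

Beta-plus decay: mass number changes by +0, atomic number by -1.
A: 61 = 61; Z: 29 − 1 = 28.
Z = 28 is nickel, so the daughter is ⁶¹₂₈Ni.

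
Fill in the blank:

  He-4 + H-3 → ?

Li-7

Conserve mass number: 4 + 3 = A, so A = 7.
Conserve atomic number: 2 + 1 = Z, so Z = 3.
Z = 3 is lithium, so the species is Li-7.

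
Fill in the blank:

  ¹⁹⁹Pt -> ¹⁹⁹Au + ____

beta-minus particle

Conserve mass number: 199 = 199 + A, so A = 0.
Conserve atomic number: 78 = 79 + Z, so Z = -1.
A = 0 and Z = -1 is e⁻ — a beta-minus particle.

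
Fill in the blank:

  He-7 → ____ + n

He-6

Conserve mass number: 7 = A + 1, so A = 6.
Conserve atomic number: 2 = Z + 0, so Z = 2.
Z = 2 is helium, so the species is He-6.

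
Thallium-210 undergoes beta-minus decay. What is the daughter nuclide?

Beta-minus decay: mass number changes by +0, atomic number by +1.
A: 210 = 210; Z: 81 + 1 = 82.
Z = 82 is lead, so the daughter is lead-210.

Pb-210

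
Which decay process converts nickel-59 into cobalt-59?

ΔA = 59 − 59 = 0; ΔZ = 27 − 28 = -1.
A is unchanged and Z drops by 1 — a proton has become a neutron (β⁺ emission or electron capture).

beta-plus decay or electron capture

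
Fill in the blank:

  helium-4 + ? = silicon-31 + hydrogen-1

Al-28

Conserve mass number: 4 + A = 31 + 1, so A = 28.
Conserve atomic number: 2 + Z = 14 + 1, so Z = 13.
Z = 13 is aluminium, so the species is aluminium-28.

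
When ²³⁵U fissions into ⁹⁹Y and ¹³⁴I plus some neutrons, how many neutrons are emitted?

Conserve mass number: 235 = 99 + 134 + k, so k = 235 − 233 = 2.
Check atomic number: 92 = 39 + 53 + 0 = 92. ✓

2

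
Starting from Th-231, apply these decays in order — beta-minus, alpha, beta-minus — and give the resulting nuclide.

Start: (A, Z) = (231, 90).
After β⁻: (231, 91).
After α: (227, 89).
After β⁻: (227, 90).
Z = 90 is thorium.

Th-227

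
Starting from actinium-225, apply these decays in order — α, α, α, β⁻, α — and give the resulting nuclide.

Pb-209

Start: (A, Z) = (225, 89).
After α: (221, 87).
After α: (217, 85).
After α: (213, 83).
After β⁻: (213, 84).
After α: (209, 82).
Z = 82 is lead.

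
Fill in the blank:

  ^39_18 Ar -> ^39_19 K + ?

beta-minus particle

Conserve mass number: 39 = 39 + A, so A = 0.
Conserve atomic number: 18 = 19 + Z, so Z = -1.
A = 0 and Z = -1 is ^0_-1 e — a beta-minus particle.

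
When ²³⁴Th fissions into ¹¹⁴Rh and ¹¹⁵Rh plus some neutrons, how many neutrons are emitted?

5

Conserve mass number: 234 = 114 + 115 + k, so k = 234 − 229 = 5.
Check atomic number: 90 = 45 + 45 + 0 = 90. ✓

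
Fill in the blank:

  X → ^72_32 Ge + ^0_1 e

As-72

Conserve mass number: A = 72 + 0, so A = 72.
Conserve atomic number: Z = 32 + 1, so Z = 33.
Z = 33 is arsenic, so the species is ^72_33 As.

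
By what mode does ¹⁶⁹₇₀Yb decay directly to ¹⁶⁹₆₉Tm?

ΔA = 169 − 169 = 0; ΔZ = 69 − 70 = -1.
A is unchanged and Z drops by 1 — a proton has become a neutron (β⁺ emission or electron capture).

beta-plus decay or electron capture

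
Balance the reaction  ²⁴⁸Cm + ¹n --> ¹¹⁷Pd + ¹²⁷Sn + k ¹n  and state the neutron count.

5

Conserve mass number: 249 = 117 + 127 + k, so k = 249 − 244 = 5.
Check atomic number: 96 = 46 + 50 + 0 = 96. ✓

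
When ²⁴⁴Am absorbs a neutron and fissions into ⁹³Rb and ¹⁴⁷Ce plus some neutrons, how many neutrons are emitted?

5

Conserve mass number: 245 = 93 + 147 + k, so k = 245 − 240 = 5.
Check atomic number: 95 = 37 + 58 + 0 = 95. ✓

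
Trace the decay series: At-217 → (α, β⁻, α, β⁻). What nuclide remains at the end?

Bi-209

Start: (A, Z) = (217, 85).
After α: (213, 83).
After β⁻: (213, 84).
After α: (209, 82).
After β⁻: (209, 83).
Z = 83 is bismuth.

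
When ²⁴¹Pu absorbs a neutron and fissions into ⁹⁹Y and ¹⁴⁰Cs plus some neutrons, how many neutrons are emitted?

3

Conserve mass number: 242 = 99 + 140 + k, so k = 242 − 239 = 3.
Check atomic number: 94 = 39 + 55 + 0 = 94. ✓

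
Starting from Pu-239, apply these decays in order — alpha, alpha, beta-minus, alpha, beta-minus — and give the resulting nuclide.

Start: (A, Z) = (239, 94).
After α: (235, 92).
After α: (231, 90).
After β⁻: (231, 91).
After α: (227, 89).
After β⁻: (227, 90).
Z = 90 is thorium.

Th-227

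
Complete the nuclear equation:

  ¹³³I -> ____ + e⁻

Xe-133

Conserve mass number: 133 = A + 0, so A = 133.
Conserve atomic number: 53 = Z − 1, so Z = 54.
Z = 54 is xenon, so the species is ¹³³Xe.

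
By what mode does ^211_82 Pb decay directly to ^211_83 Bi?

beta-minus decay

ΔA = 211 − 211 = 0; ΔZ = 83 − 82 = +1.
A is unchanged and Z rises by 1 — a neutron has become a proton (β⁻ decay).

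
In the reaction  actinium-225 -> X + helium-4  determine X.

Conserve mass number: 225 = A + 4, so A = 221.
Conserve atomic number: 89 = Z + 2, so Z = 87.
Z = 87 is francium, so the species is francium-221.

Fr-221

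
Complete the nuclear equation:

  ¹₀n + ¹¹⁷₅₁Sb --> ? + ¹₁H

Sn-117

Conserve mass number: 1 + 117 = A + 1, so A = 117.
Conserve atomic number: 0 + 51 = Z + 1, so Z = 50.
Z = 50 is tin, so the species is ¹¹⁷₅₀Sn.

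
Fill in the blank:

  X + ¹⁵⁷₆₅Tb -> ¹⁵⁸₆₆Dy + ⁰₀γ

proton

Conserve mass number: A + 157 = 158 + 0, so A = 1.
Conserve atomic number: Z + 65 = 66 + 0, so Z = 1.
A = 1 and Z = 1 is ¹₁H — a proton.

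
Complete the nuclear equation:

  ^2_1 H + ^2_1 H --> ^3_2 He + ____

Conserve mass number: 2 + 2 = 3 + A, so A = 1.
Conserve atomic number: 1 + 1 = 2 + Z, so Z = 0.
A = 1 and Z = 0 is ^1_0 n — a neutron.

neutron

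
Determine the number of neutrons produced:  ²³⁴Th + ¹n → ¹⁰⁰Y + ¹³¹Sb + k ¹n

Conserve mass number: 235 = 100 + 131 + k, so k = 235 − 231 = 4.
Check atomic number: 90 = 39 + 51 + 0 = 90. ✓

4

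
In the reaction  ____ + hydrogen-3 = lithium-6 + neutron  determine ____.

alpha particle

Conserve mass number: A + 3 = 6 + 1, so A = 4.
Conserve atomic number: Z + 1 = 3 + 0, so Z = 2.
A = 4 and Z = 2 is helium-4 — an alpha particle.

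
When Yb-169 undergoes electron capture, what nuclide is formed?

Tm-169

Electron capture: mass number changes by +0, atomic number by -1.
A: 169 = 169; Z: 70 − 1 = 69.
Z = 69 is thulium, so the daughter is Tm-169.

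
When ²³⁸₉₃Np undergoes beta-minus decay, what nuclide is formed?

Pu-238

Beta-minus decay: mass number changes by +0, atomic number by +1.
A: 238 = 238; Z: 93 + 1 = 94.
Z = 94 is plutonium, so the daughter is ²³⁸₉₄Pu.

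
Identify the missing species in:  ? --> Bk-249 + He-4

Es-253

Conserve mass number: A = 249 + 4, so A = 253.
Conserve atomic number: Z = 97 + 2, so Z = 99.
Z = 99 is einsteinium, so the species is Es-253.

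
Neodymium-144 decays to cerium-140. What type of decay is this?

ΔA = 140 − 144 = -4; ΔZ = 58 − 60 = -2.
A drops by 4 and Z drops by 2 — the signature of alpha emission.

alpha decay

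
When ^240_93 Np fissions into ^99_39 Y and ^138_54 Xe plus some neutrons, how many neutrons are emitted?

Conserve mass number: 240 = 99 + 138 + k, so k = 240 − 237 = 3.
Check atomic number: 93 = 39 + 54 + 0 = 93. ✓

3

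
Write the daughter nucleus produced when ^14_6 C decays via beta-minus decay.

N-14

Beta-minus decay: mass number changes by +0, atomic number by +1.
A: 14 = 14; Z: 6 + 1 = 7.
Z = 7 is nitrogen, so the daughter is ^14_7 N.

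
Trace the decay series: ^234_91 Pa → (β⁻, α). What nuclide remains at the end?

Th-230

Start: (A, Z) = (234, 91).
After β⁻: (234, 92).
After α: (230, 90).
Z = 90 is thorium.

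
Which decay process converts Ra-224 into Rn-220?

ΔA = 220 − 224 = -4; ΔZ = 86 − 88 = -2.
A drops by 4 and Z drops by 2 — the signature of alpha emission.

alpha decay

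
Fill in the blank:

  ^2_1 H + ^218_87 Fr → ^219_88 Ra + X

Conserve mass number: 2 + 218 = 219 + A, so A = 1.
Conserve atomic number: 1 + 87 = 88 + Z, so Z = 0.
A = 1 and Z = 0 is ^1_0 n — a neutron.

neutron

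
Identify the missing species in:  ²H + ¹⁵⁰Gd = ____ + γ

Tb-152

Conserve mass number: 2 + 150 = A + 0, so A = 152.
Conserve atomic number: 1 + 64 = Z + 0, so Z = 65.
Z = 65 is terbium, so the species is ¹⁵²Tb.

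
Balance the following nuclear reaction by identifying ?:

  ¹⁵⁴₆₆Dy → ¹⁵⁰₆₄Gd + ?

Conserve mass number: 154 = 150 + A, so A = 4.
Conserve atomic number: 66 = 64 + Z, so Z = 2.
A = 4 and Z = 2 is ⁴₂He — an alpha particle.

alpha particle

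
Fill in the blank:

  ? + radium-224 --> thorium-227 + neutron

alpha particle

Conserve mass number: A + 224 = 227 + 1, so A = 4.
Conserve atomic number: Z + 88 = 90 + 0, so Z = 2.
A = 4 and Z = 2 is helium-4 — an alpha particle.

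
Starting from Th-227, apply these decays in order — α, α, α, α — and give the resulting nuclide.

Pb-211

Start: (A, Z) = (227, 90).
After α: (223, 88).
After α: (219, 86).
After α: (215, 84).
After α: (211, 82).
Z = 82 is lead.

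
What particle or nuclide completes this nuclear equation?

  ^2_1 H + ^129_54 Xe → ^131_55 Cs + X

Conserve mass number: 2 + 129 = 131 + A, so A = 0.
Conserve atomic number: 1 + 54 = 55 + Z, so Z = 0.
A = 0 and Z = 0 is ^0_0 γ — a gamma ray.

gamma ray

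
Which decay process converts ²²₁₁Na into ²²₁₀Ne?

ΔA = 22 − 22 = 0; ΔZ = 10 − 11 = -1.
A is unchanged and Z drops by 1 — a proton has become a neutron (β⁺ emission or electron capture).

beta-plus decay or electron capture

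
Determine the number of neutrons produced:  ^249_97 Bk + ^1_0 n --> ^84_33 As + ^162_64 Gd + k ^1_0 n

4

Conserve mass number: 250 = 84 + 162 + k, so k = 250 − 246 = 4.
Check atomic number: 97 = 33 + 64 + 0 = 97. ✓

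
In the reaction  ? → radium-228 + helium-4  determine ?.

Conserve mass number: A = 228 + 4, so A = 232.
Conserve atomic number: Z = 88 + 2, so Z = 90.
Z = 90 is thorium, so the species is thorium-232.

Th-232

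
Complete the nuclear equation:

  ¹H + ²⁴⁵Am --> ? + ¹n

Conserve mass number: 1 + 245 = A + 1, so A = 245.
Conserve atomic number: 1 + 95 = Z + 0, so Z = 96.
Z = 96 is curium, so the species is ²⁴⁵Cm.

Cm-245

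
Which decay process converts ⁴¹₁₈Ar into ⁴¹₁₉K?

beta-minus decay

ΔA = 41 − 41 = 0; ΔZ = 19 − 18 = +1.
A is unchanged and Z rises by 1 — a neutron has become a proton (β⁻ decay).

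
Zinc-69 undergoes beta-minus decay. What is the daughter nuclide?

Ga-69

Beta-minus decay: mass number changes by +0, atomic number by +1.
A: 69 = 69; Z: 30 + 1 = 31.
Z = 31 is gallium, so the daughter is gallium-69.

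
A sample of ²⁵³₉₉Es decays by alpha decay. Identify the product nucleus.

Alpha decay: mass number changes by -4, atomic number by -2.
A: 253 − 4 = 249; Z: 99 − 2 = 97.
Z = 97 is berkelium, so the daughter is ²⁴⁹₉₇Bk.

Bk-249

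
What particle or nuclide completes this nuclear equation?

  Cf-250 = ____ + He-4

Cm-246

Conserve mass number: 250 = A + 4, so A = 246.
Conserve atomic number: 98 = Z + 2, so Z = 96.
Z = 96 is curium, so the species is Cm-246.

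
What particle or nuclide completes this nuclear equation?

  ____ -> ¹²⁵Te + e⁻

Sb-125

Conserve mass number: A = 125 + 0, so A = 125.
Conserve atomic number: Z = 52 − 1, so Z = 51.
Z = 51 is antimony, so the species is ¹²⁵Sb.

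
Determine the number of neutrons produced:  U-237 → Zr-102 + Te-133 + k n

2

Conserve mass number: 237 = 102 + 133 + k, so k = 237 − 235 = 2.
Check atomic number: 92 = 40 + 52 + 0 = 92. ✓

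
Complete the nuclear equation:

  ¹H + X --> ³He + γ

deuteron

Conserve mass number: 1 + A = 3 + 0, so A = 2.
Conserve atomic number: 1 + Z = 2 + 0, so Z = 1.
A = 2 and Z = 1 is ²H — a deuteron.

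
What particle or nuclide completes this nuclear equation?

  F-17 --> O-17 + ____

positron

Conserve mass number: 17 = 17 + A, so A = 0.
Conserve atomic number: 9 = 8 + Z, so Z = 1.
A = 0 and Z = 1 is e⁺ — a positron.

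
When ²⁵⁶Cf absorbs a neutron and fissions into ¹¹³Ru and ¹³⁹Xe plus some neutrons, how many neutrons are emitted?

5

Conserve mass number: 257 = 113 + 139 + k, so k = 257 − 252 = 5.
Check atomic number: 98 = 44 + 54 + 0 = 98. ✓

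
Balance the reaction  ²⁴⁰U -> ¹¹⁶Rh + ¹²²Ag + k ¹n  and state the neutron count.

Conserve mass number: 240 = 116 + 122 + k, so k = 240 − 238 = 2.
Check atomic number: 92 = 45 + 47 + 0 = 92. ✓

2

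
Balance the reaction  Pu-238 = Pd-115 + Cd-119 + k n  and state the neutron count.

4

Conserve mass number: 238 = 115 + 119 + k, so k = 238 − 234 = 4.
Check atomic number: 94 = 46 + 48 + 0 = 94. ✓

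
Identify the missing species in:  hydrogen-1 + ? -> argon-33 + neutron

Conserve mass number: 1 + A = 33 + 1, so A = 33.
Conserve atomic number: 1 + Z = 18 + 0, so Z = 17.
Z = 17 is chlorine, so the species is chlorine-33.

Cl-33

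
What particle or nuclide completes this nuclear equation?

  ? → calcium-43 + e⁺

Sc-43

Conserve mass number: A = 43 + 0, so A = 43.
Conserve atomic number: Z = 20 + 1, so Z = 21.
Z = 21 is scandium, so the species is scandium-43.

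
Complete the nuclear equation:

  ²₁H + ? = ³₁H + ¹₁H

deuteron

Conserve mass number: 2 + A = 3 + 1, so A = 2.
Conserve atomic number: 1 + Z = 1 + 1, so Z = 1.
A = 2 and Z = 1 is ²₁H — a deuteron.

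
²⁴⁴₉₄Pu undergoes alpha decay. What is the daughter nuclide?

U-240

Alpha decay: mass number changes by -4, atomic number by -2.
A: 244 − 4 = 240; Z: 94 − 2 = 92.
Z = 92 is uranium, so the daughter is ²⁴⁰₉₂U.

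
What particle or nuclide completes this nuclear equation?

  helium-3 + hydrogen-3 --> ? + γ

Conserve mass number: 3 + 3 = A + 0, so A = 6.
Conserve atomic number: 2 + 1 = Z + 0, so Z = 3.
Z = 3 is lithium, so the species is lithium-6.

Li-6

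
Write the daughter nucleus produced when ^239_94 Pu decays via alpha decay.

U-235

Alpha decay: mass number changes by -4, atomic number by -2.
A: 239 − 4 = 235; Z: 94 − 2 = 92.
Z = 92 is uranium, so the daughter is ^235_92 U.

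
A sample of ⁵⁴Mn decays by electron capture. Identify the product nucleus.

Electron capture: mass number changes by +0, atomic number by -1.
A: 54 = 54; Z: 25 − 1 = 24.
Z = 24 is chromium, so the daughter is ⁵⁴Cr.

Cr-54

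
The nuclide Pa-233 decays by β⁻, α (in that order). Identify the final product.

Start: (A, Z) = (233, 91).
After β⁻: (233, 92).
After α: (229, 90).
Z = 90 is thorium.

Th-229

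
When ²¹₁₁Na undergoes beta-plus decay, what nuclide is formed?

Ne-21

Beta-plus decay: mass number changes by +0, atomic number by -1.
A: 21 = 21; Z: 11 − 1 = 10.
Z = 10 is neon, so the daughter is ²¹₁₀Ne.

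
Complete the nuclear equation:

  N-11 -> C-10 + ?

proton

Conserve mass number: 11 = 10 + A, so A = 1.
Conserve atomic number: 7 = 6 + Z, so Z = 1.
A = 1 and Z = 1 is H-1 — a proton.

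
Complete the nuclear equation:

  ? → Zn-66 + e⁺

Conserve mass number: A = 66 + 0, so A = 66.
Conserve atomic number: Z = 30 + 1, so Z = 31.
Z = 31 is gallium, so the species is Ga-66.

Ga-66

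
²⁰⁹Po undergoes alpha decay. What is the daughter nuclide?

Alpha decay: mass number changes by -4, atomic number by -2.
A: 209 − 4 = 205; Z: 84 − 2 = 82.
Z = 82 is lead, so the daughter is ²⁰⁵Pb.

Pb-205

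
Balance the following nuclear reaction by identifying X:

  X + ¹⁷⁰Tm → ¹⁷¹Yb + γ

proton

Conserve mass number: A + 170 = 171 + 0, so A = 1.
Conserve atomic number: Z + 69 = 70 + 0, so Z = 1.
A = 1 and Z = 1 is ¹H — a proton.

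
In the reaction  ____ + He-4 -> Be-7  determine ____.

Conserve mass number: A + 4 = 7, so A = 3.
Conserve atomic number: Z + 2 = 4, so Z = 2.
Z = 2 is helium, so the species is He-3.

He-3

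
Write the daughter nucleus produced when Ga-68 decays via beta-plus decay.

Beta-plus decay: mass number changes by +0, atomic number by -1.
A: 68 = 68; Z: 31 − 1 = 30.
Z = 30 is zinc, so the daughter is Zn-68.

Zn-68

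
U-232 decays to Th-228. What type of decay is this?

ΔA = 228 − 232 = -4; ΔZ = 90 − 92 = -2.
A drops by 4 and Z drops by 2 — the signature of alpha emission.

alpha decay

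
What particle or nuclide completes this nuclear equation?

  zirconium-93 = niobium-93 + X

Conserve mass number: 93 = 93 + A, so A = 0.
Conserve atomic number: 40 = 41 + Z, so Z = -1.
A = 0 and Z = -1 is e⁻ — a beta-minus particle.

beta-minus particle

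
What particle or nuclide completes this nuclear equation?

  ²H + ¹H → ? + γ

He-3

Conserve mass number: 2 + 1 = A + 0, so A = 3.
Conserve atomic number: 1 + 1 = Z + 0, so Z = 2.
Z = 2 is helium, so the species is ³He.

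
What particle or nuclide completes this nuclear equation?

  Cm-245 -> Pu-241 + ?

Conserve mass number: 245 = 241 + A, so A = 4.
Conserve atomic number: 96 = 94 + Z, so Z = 2.
A = 4 and Z = 2 is He-4 — an alpha particle.

alpha particle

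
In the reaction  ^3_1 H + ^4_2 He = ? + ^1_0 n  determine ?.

Li-6

Conserve mass number: 3 + 4 = A + 1, so A = 6.
Conserve atomic number: 1 + 2 = Z + 0, so Z = 3.
Z = 3 is lithium, so the species is ^6_3 Li.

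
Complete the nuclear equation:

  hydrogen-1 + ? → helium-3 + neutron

Conserve mass number: 1 + A = 3 + 1, so A = 3.
Conserve atomic number: 1 + Z = 2 + 0, so Z = 1.
A = 3 and Z = 1 is hydrogen-3 — a triton.

triton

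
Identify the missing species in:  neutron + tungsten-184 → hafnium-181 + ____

alpha particle

Conserve mass number: 1 + 184 = 181 + A, so A = 4.
Conserve atomic number: 0 + 74 = 72 + Z, so Z = 2.
A = 4 and Z = 2 is helium-4 — an alpha particle.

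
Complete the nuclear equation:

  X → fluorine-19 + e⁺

Ne-19

Conserve mass number: A = 19 + 0, so A = 19.
Conserve atomic number: Z = 9 + 1, so Z = 10.
Z = 10 is neon, so the species is neon-19.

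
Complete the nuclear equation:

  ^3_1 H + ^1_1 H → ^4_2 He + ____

Conserve mass number: 3 + 1 = 4 + A, so A = 0.
Conserve atomic number: 1 + 1 = 2 + Z, so Z = 0.
A = 0 and Z = 0 is ^0_0 γ — a gamma ray.

gamma ray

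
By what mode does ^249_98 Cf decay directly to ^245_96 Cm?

alpha decay

ΔA = 245 − 249 = -4; ΔZ = 96 − 98 = -2.
A drops by 4 and Z drops by 2 — the signature of alpha emission.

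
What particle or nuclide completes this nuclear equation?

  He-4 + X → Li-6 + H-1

Conserve mass number: 4 + A = 6 + 1, so A = 3.
Conserve atomic number: 2 + Z = 3 + 1, so Z = 2.
Z = 2 is helium, so the species is He-3.

He-3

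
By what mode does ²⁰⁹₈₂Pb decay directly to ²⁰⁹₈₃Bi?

beta-minus decay

ΔA = 209 − 209 = 0; ΔZ = 83 − 82 = +1.
A is unchanged and Z rises by 1 — a neutron has become a proton (β⁻ decay).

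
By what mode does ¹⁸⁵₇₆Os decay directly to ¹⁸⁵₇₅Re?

beta-plus decay or electron capture

ΔA = 185 − 185 = 0; ΔZ = 75 − 76 = -1.
A is unchanged and Z drops by 1 — a proton has become a neutron (β⁺ emission or electron capture).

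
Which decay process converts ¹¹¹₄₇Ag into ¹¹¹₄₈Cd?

ΔA = 111 − 111 = 0; ΔZ = 48 − 47 = +1.
A is unchanged and Z rises by 1 — a neutron has become a proton (β⁻ decay).

beta-minus decay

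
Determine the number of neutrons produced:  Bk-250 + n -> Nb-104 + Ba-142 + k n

5

Conserve mass number: 251 = 104 + 142 + k, so k = 251 − 246 = 5.
Check atomic number: 97 = 41 + 56 + 0 = 97. ✓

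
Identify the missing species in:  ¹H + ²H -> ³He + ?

Conserve mass number: 1 + 2 = 3 + A, so A = 0.
Conserve atomic number: 1 + 1 = 2 + Z, so Z = 0.
A = 0 and Z = 0 is γ — a gamma ray.

gamma ray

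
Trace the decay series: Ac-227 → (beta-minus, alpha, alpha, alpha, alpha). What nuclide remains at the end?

Pb-211

Start: (A, Z) = (227, 89).
After β⁻: (227, 90).
After α: (223, 88).
After α: (219, 86).
After α: (215, 84).
After α: (211, 82).
Z = 82 is lead.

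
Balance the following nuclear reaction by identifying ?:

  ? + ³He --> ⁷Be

Conserve mass number: A + 3 = 7, so A = 4.
Conserve atomic number: Z + 2 = 4, so Z = 2.
A = 4 and Z = 2 is ⁴He — an alpha particle.

alpha particle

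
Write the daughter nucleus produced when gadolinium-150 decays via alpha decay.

Sm-146

Alpha decay: mass number changes by -4, atomic number by -2.
A: 150 − 4 = 146; Z: 64 − 2 = 62.
Z = 62 is samarium, so the daughter is samarium-146.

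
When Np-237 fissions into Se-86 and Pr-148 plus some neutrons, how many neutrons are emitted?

3

Conserve mass number: 237 = 86 + 148 + k, so k = 237 − 234 = 3.
Check atomic number: 93 = 34 + 59 + 0 = 93. ✓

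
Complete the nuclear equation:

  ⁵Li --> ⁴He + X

Conserve mass number: 5 = 4 + A, so A = 1.
Conserve atomic number: 3 = 2 + Z, so Z = 1.
A = 1 and Z = 1 is ¹H — a proton.

proton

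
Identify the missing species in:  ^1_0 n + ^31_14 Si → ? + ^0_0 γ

Si-32

Conserve mass number: 1 + 31 = A + 0, so A = 32.
Conserve atomic number: 0 + 14 = Z + 0, so Z = 14.
Z = 14 is silicon, so the species is ^32_14 Si.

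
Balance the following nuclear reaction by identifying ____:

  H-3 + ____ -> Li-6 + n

alpha particle

Conserve mass number: 3 + A = 6 + 1, so A = 4.
Conserve atomic number: 1 + Z = 3 + 0, so Z = 2.
A = 4 and Z = 2 is He-4 — an alpha particle.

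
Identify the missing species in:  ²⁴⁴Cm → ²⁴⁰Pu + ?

Conserve mass number: 244 = 240 + A, so A = 4.
Conserve atomic number: 96 = 94 + Z, so Z = 2.
A = 4 and Z = 2 is ⁴He — an alpha particle.

alpha particle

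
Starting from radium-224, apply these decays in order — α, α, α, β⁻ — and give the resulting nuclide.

Bi-212

Start: (A, Z) = (224, 88).
After α: (220, 86).
After α: (216, 84).
After α: (212, 82).
After β⁻: (212, 83).
Z = 83 is bismuth.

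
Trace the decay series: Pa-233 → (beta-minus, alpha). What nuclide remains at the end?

Start: (A, Z) = (233, 91).
After β⁻: (233, 92).
After α: (229, 90).
Z = 90 is thorium.

Th-229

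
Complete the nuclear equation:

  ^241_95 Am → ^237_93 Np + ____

alpha particle

Conserve mass number: 241 = 237 + A, so A = 4.
Conserve atomic number: 95 = 93 + Z, so Z = 2.
A = 4 and Z = 2 is ^4_2 He — an alpha particle.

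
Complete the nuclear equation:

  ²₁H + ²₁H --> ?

He-4

Conserve mass number: 2 + 2 = A, so A = 4.
Conserve atomic number: 1 + 1 = Z, so Z = 2.
A = 4 and Z = 2 is ⁴₂He — an alpha particle.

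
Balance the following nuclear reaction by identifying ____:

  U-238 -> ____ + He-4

Conserve mass number: 238 = A + 4, so A = 234.
Conserve atomic number: 92 = Z + 2, so Z = 90.
Z = 90 is thorium, so the species is Th-234.

Th-234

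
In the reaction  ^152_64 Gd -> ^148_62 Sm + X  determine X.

alpha particle

Conserve mass number: 152 = 148 + A, so A = 4.
Conserve atomic number: 64 = 62 + Z, so Z = 2.
A = 4 and Z = 2 is ^4_2 He — an alpha particle.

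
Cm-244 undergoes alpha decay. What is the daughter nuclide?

Alpha decay: mass number changes by -4, atomic number by -2.
A: 244 − 4 = 240; Z: 96 − 2 = 94.
Z = 94 is plutonium, so the daughter is Pu-240.

Pu-240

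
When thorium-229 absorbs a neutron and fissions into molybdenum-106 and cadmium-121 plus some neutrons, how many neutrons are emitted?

Conserve mass number: 230 = 106 + 121 + k, so k = 230 − 227 = 3.
Check atomic number: 90 = 42 + 48 + 0 = 90. ✓

3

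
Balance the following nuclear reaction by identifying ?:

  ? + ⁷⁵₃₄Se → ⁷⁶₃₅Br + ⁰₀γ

proton

Conserve mass number: A + 75 = 76 + 0, so A = 1.
Conserve atomic number: Z + 34 = 35 + 0, so Z = 1.
A = 1 and Z = 1 is ¹₁H — a proton.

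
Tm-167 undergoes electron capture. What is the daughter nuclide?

Electron capture: mass number changes by +0, atomic number by -1.
A: 167 = 167; Z: 69 − 1 = 68.
Z = 68 is erbium, so the daughter is Er-167.

Er-167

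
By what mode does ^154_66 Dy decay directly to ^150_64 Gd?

ΔA = 150 − 154 = -4; ΔZ = 64 − 66 = -2.
A drops by 4 and Z drops by 2 — the signature of alpha emission.

alpha decay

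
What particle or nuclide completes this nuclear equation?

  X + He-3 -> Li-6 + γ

triton

Conserve mass number: A + 3 = 6 + 0, so A = 3.
Conserve atomic number: Z + 2 = 3 + 0, so Z = 1.
A = 3 and Z = 1 is H-3 — a triton.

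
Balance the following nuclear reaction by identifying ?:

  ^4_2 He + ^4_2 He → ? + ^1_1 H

Conserve mass number: 4 + 4 = A + 1, so A = 7.
Conserve atomic number: 2 + 2 = Z + 1, so Z = 3.
Z = 3 is lithium, so the species is ^7_3 Li.

Li-7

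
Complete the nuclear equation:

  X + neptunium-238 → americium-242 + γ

Conserve mass number: A + 238 = 242 + 0, so A = 4.
Conserve atomic number: Z + 93 = 95 + 0, so Z = 2.
A = 4 and Z = 2 is helium-4 — an alpha particle.

alpha particle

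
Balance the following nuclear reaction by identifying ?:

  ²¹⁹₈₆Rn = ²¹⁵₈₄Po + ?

alpha particle

Conserve mass number: 219 = 215 + A, so A = 4.
Conserve atomic number: 86 = 84 + Z, so Z = 2.
A = 4 and Z = 2 is ⁴₂He — an alpha particle.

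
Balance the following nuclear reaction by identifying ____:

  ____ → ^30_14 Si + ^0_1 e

Conserve mass number: A = 30 + 0, so A = 30.
Conserve atomic number: Z = 14 + 1, so Z = 15.
Z = 15 is phosphorus, so the species is ^30_15 P.

P-30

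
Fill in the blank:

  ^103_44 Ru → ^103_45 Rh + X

Conserve mass number: 103 = 103 + A, so A = 0.
Conserve atomic number: 44 = 45 + Z, so Z = -1.
A = 0 and Z = -1 is ^0_-1 e — a beta-minus particle.

beta-minus particle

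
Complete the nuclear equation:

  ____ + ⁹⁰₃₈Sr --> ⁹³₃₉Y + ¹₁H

alpha particle

Conserve mass number: A + 90 = 93 + 1, so A = 4.
Conserve atomic number: Z + 38 = 39 + 1, so Z = 2.
A = 4 and Z = 2 is ⁴₂He — an alpha particle.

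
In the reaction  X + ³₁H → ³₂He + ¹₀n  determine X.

proton

Conserve mass number: A + 3 = 3 + 1, so A = 1.
Conserve atomic number: Z + 1 = 2 + 0, so Z = 1.
A = 1 and Z = 1 is ¹₁H — a proton.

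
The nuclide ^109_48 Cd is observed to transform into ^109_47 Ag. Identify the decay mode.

ΔA = 109 − 109 = 0; ΔZ = 47 − 48 = -1.
A is unchanged and Z drops by 1 — a proton has become a neutron (β⁺ emission or electron capture).

beta-plus decay or electron capture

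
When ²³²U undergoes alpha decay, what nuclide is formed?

Alpha decay: mass number changes by -4, atomic number by -2.
A: 232 − 4 = 228; Z: 92 − 2 = 90.
Z = 90 is thorium, so the daughter is ²²⁸Th.

Th-228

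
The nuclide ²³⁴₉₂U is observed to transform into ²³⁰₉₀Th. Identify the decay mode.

alpha decay

ΔA = 230 − 234 = -4; ΔZ = 90 − 92 = -2.
A drops by 4 and Z drops by 2 — the signature of alpha emission.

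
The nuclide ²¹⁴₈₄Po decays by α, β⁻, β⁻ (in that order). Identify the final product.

Po-210

Start: (A, Z) = (214, 84).
After α: (210, 82).
After β⁻: (210, 83).
After β⁻: (210, 84).
Z = 84 is polonium.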